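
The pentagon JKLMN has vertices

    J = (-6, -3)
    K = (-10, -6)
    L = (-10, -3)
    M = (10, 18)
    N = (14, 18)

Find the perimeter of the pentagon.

|JK| = √((-4)² + (-3)²) = √25 = 5
|KL| = √((0)² + (3)²) = √9 = 3
|LM| = √((20)² + (21)²) = √841 = 29
|MN| = √((4)² + (0)²) = √16 = 4
|NJ| = √((-20)² + (-21)²) = √841 = 29
Perimeter = 5 + 3 + 29 + 4 + 29 = 70.

70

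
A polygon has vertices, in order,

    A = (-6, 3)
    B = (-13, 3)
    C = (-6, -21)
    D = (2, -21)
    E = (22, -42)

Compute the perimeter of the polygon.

|AB| = √((-7)² + (0)²) = √49 = 7
|BC| = √((7)² + (-24)²) = √625 = 25
|CD| = √((8)² + (0)²) = √64 = 8
|DE| = √((20)² + (-21)²) = √841 = 29
|EA| = √((-28)² + (45)²) = √2809 = 53
Perimeter = 7 + 25 + 8 + 29 + 53 = 122.

122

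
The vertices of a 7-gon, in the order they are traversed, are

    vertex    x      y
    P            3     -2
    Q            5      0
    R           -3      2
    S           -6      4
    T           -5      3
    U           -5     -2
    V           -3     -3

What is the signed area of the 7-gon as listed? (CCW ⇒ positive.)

35.5

Apply Gauss's area formula: 2A = Σ (x_i·y_{i+1} − x_{i+1}·y_i), indices taken mod 7.
P→Q: (3)(0) − (5)(-2) = 10
Q→R: (5)(2) − (-3)(0) = 10
R→S: (-3)(4) − (-6)(2) = 0
S→T: (-6)(3) − (-5)(4) = 2
T→U: (-5)(-2) − (-5)(3) = 25
U→V: (-5)(-3) − (-3)(-2) = 9
V→P: (-3)(-2) − (3)(-3) = 15
Σ = 71
Signed area = Σ/2 = 35.5 (positive ⇒ counter-clockwise traversal).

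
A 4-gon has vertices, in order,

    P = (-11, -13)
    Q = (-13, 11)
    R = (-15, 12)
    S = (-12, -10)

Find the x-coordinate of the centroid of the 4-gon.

-2288/177

Apply the shoelace formula. First the cross-terms c_i = x_i·y_{i+1} − x_{i+1}·y_i:
  -290, 9, 294, 46  ⇒  2A = 59, A = 29.5.
Then Σ (x_i + x_{i+1})·c_i = -2288, so x̄ = -2288 / (6·29.5) = -2288/177.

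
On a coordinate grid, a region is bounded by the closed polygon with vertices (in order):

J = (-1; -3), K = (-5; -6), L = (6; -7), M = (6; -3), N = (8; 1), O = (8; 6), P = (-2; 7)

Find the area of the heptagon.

Apply the shoelace formula: 2A = Σ (x_i·y_{i+1} − x_{i+1}·y_i), indices taken mod 7.
Σ = (-9) + (71) + (24) + (30) + (40) + (68) + (13) = 237
Area = |Σ|/2 = 118.5.

118.5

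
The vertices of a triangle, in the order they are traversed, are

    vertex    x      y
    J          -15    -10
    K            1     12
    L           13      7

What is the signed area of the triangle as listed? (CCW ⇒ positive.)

-172

Cross-terms: -170, -149, -25  ⇒  Σ = -344
Signed area = Σ/2 = -172 (negative ⇒ clockwise traversal).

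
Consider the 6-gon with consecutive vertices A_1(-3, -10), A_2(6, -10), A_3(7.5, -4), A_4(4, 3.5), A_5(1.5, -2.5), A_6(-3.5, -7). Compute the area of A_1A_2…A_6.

81.375

Σ = (90) + (51) + (42.25) + (-15.25) + (-19.25) + (14) = 162.75
Area = |Σ|/2 = 81.375.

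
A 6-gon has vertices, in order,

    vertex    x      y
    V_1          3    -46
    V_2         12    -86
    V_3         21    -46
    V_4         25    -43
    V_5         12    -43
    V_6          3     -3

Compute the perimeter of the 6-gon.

184

|V_1V_2| = √((9)² + (-40)²) = √1681 = 41
|V_2V_3| = √((9)² + (40)²) = √1681 = 41
|V_3V_4| = √((4)² + (3)²) = √25 = 5
|V_4V_5| = √((-13)² + (0)²) = √169 = 13
|V_5V_6| = √((-9)² + (40)²) = √1681 = 41
|V_6V_1| = √((0)² + (-43)²) = √1849 = 43
Perimeter = 41 + 41 + 5 + 13 + 41 + 43 = 184.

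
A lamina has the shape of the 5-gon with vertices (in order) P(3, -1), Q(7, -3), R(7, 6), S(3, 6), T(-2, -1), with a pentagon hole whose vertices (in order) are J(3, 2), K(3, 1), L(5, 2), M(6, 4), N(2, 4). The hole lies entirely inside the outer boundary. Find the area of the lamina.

42.5

Outer boundary:
Cross-terms: -2, 63, 24, 9, 5  ⇒  Σ = 99
Area = |Σ|/2 = 49.5.
Hole:
J→K: (3)(1) − (3)(2) = -3
K→L: (3)(2) − (5)(1) = 1
L→M: (5)(4) − (6)(2) = 8
M→N: (6)(4) − (2)(4) = 16
N→J: (2)(2) − (3)(4) = -8
Σ = 14
Area = |Σ|/2 = 7.
Net area = 49.5 − 7 = 42.5.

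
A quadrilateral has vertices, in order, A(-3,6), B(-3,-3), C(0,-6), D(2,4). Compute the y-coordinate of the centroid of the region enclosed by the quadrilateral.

5/9

Apply Gauss's area formula. First the cross-terms c_i = x_i·y_{i+1} − x_{i+1}·y_i:
  27, 18, 12, 24  ⇒  2A = 81, A = 40.5.
Then Σ (y_i + y_{i+1})·c_i = 135, so ȳ = 135 / (6·40.5) = 5/9.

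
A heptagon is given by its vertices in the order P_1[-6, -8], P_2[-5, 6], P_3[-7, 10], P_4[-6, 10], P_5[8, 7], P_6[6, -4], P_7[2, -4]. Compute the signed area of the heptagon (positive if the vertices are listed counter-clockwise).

P_1→P_2: (-6)(6) − (-5)(-8) = -76
P_2→P_3: (-5)(10) − (-7)(6) = -8
P_3→P_4: (-7)(10) − (-6)(10) = -10
P_4→P_5: (-6)(7) − (8)(10) = -122
P_5→P_6: (8)(-4) − (6)(7) = -74
P_6→P_7: (6)(-4) − (2)(-4) = -16
P_7→P_1: (2)(-8) − (-6)(-4) = -40
Σ = -346
Signed area = Σ/2 = -173 (negative ⇒ clockwise traversal).

-173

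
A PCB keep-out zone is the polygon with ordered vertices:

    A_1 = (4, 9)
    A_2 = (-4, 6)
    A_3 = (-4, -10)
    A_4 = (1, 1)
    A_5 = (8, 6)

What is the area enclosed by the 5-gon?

88

Cross-terms: 60, 64, 6, -2, 48  ⇒  Σ = 176
Area = |Σ|/2 = 88.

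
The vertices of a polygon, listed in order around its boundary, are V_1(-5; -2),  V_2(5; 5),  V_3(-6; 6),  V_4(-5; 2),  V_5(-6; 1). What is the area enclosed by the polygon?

43.5

Apply the shoelace formula: 2A = Σ (x_i·y_{i+1} − x_{i+1}·y_i), indices taken mod 5.
Cross-terms: -15, 60, 18, 7, 17  ⇒  Σ = 87
Area = |Σ|/2 = 43.5.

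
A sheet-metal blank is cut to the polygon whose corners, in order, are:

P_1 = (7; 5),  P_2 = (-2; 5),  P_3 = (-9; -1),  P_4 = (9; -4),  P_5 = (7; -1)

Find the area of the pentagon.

Apply Gauss's area formula: 2A = Σ (x_i·y_{i+1} − x_{i+1}·y_i), indices taken mod 5.
P_1→P_2: (7)(5) − (-2)(5) = 45
P_2→P_3: (-2)(-1) − (-9)(5) = 47
P_3→P_4: (-9)(-4) − (9)(-1) = 45
P_4→P_5: (9)(-1) − (7)(-4) = 19
P_5→P_1: (7)(5) − (7)(-1) = 42
Σ = 198
Area = |Σ|/2 = 99.

99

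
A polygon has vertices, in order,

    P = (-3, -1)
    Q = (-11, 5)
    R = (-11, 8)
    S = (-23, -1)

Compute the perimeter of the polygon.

48

|PQ| = √((-8)² + (6)²) = √100 = 10
|QR| = √((0)² + (3)²) = √9 = 3
|RS| = √((-12)² + (-9)²) = √225 = 15
|SP| = √((20)² + (0)²) = √400 = 20
Perimeter = 10 + 3 + 15 + 20 = 48.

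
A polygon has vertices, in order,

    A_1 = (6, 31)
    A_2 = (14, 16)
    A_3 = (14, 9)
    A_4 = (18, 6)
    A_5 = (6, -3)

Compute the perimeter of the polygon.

|A_1A_2| = √((8)² + (-15)²) = √289 = 17
|A_2A_3| = √((0)² + (-7)²) = √49 = 7
|A_3A_4| = √((4)² + (-3)²) = √25 = 5
|A_4A_5| = √((-12)² + (-9)²) = √225 = 15
|A_5A_1| = √((0)² + (34)²) = √1156 = 34
Perimeter = 17 + 7 + 5 + 15 + 34 = 78.

78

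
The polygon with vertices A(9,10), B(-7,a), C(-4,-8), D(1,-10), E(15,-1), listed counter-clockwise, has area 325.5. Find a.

13

Write out the shoelace sum; only the two edges meeting at B involve a:
2·Area = [(9·a − (-7)·10) + ((-7)·(-8) − (-4)·a)] + 356
       = 13·a + 482 = 651
⇒ a = 13.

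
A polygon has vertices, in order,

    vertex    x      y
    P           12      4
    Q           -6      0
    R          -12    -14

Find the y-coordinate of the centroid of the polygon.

Apply the shoelace formula. First the cross-terms c_i = x_i·y_{i+1} − x_{i+1}·y_i:
  24, 84, 120  ⇒  2A = 228, A = 114.
Then Σ (y_i + y_{i+1})·c_i = -2280, so ȳ = -2280 / (6·114) = -10/3.

-10/3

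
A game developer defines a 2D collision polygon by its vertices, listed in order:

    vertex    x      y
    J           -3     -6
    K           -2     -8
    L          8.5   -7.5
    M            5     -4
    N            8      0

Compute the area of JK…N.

Σ = (12) + (83) + (3.5) + (32) + (-48) = 82.5
Area = |Σ|/2 = 41.25.

41.25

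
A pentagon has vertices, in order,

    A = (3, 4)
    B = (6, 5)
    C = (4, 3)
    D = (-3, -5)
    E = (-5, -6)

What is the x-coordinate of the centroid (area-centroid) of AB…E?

52/93

Apply the shoelace formula. First the cross-terms c_i = x_i·y_{i+1} − x_{i+1}·y_i:
  -9, -2, -11, -7, -2  ⇒  2A = -31, A = -15.5.
Then Σ (x_i + x_{i+1})·c_i = -52, so x̄ = -52 / (6·(-15.5)) = 52/93.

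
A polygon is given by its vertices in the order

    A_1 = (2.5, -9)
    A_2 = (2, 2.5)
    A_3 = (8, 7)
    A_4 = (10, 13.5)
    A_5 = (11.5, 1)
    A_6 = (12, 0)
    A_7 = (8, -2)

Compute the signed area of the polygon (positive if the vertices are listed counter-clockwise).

Apply Gauss's area formula: 2A = Σ (x_i·y_{i+1} − x_{i+1}·y_i), indices taken mod 7.
Σ = (24.25) + (-6) + (38) + (-145.25) + (-12) + (-24) + (-67) = -192
Signed area = Σ/2 = -96 (negative ⇒ clockwise traversal).

-96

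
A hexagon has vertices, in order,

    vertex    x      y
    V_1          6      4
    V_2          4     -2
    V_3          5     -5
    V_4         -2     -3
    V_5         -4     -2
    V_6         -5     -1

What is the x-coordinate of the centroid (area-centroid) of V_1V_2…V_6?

17/13

Apply the shoelace formula. First the cross-terms c_i = x_i·y_{i+1} − x_{i+1}·y_i:
  -28, -10, -25, -8, -6, -14  ⇒  2A = -91, A = -45.5.
Then Σ (x_i + x_{i+1})·c_i = -357, so x̄ = -357 / (6·(-45.5)) = 17/13.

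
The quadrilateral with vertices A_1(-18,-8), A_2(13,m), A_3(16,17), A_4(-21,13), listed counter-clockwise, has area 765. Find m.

-7

The doubled signed area Σ (x_i y_{i+1} − x_{i+1} y_i) is linear in m.
With m=0 it equals 1292; the coefficient of m is -34 (from the two edges through A_2).
So -34·m + 1292 = 2·765 = 1530 ⇒ m = -7.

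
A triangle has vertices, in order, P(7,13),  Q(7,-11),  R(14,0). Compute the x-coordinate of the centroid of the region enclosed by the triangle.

28/3

Apply Gauss's area formula. First the cross-terms c_i = x_i·y_{i+1} − x_{i+1}·y_i:
  -168, 154, 182  ⇒  2A = 168, A = 84.
Then Σ (x_i + x_{i+1})·c_i = 4704, so x̄ = 4704 / (6·84) = 28/3.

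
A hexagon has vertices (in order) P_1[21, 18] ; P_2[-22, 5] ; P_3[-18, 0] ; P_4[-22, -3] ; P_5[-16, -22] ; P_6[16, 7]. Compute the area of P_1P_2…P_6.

Σ = (501) + (90) + (54) + (436) + (240) + (141) = 1462
Area = |Σ|/2 = 731.

731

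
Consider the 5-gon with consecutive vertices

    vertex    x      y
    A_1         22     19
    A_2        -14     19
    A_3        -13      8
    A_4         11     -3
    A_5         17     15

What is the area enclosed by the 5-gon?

489.5

A_1→A_2: (22)(19) − (-14)(19) = 684
A_2→A_3: (-14)(8) − (-13)(19) = 135
A_3→A_4: (-13)(-3) − (11)(8) = -49
A_4→A_5: (11)(15) − (17)(-3) = 216
A_5→A_1: (17)(19) − (22)(15) = -7
Σ = 979
Area = |Σ|/2 = 489.5.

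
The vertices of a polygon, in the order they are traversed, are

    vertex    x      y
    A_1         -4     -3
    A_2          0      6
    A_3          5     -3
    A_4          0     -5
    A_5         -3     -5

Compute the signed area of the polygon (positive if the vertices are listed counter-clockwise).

-52.5

Apply the shoelace formula: 2A = Σ (x_i·y_{i+1} − x_{i+1}·y_i), indices taken mod 5.
Cross-terms: -24, -30, -25, -15, -11  ⇒  Σ = -105
Signed area = Σ/2 = -52.5 (negative ⇒ clockwise traversal).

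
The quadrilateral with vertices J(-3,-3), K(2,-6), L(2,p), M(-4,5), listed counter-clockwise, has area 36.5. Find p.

The doubled signed area Σ (x_i y_{i+1} − x_{i+1} y_i) is linear in p.
With p=0 it equals 73; the coefficient of p is 6 (from the two edges through L).
So 6·p + 73 = 2·36.5 = 73 ⇒ p = 0.

0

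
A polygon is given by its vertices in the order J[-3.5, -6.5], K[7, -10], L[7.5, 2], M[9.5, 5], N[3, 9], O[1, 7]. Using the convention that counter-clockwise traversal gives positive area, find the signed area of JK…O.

Cross-terms: 80.5, 89, 18.5, 70.5, 12, 18  ⇒  Σ = 288.5
Signed area = Σ/2 = 144.25 (positive ⇒ counter-clockwise traversal).

144.25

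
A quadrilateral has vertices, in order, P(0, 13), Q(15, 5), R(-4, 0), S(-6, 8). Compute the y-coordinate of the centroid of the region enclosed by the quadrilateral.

1768/285

Apply the shoelace (surveyor's) formula. First the cross-terms c_i = x_i·y_{i+1} − x_{i+1}·y_i:
  -195, 20, -32, -78  ⇒  2A = -285, A = -142.5.
Then Σ (y_i + y_{i+1})·c_i = -5304, so ȳ = -5304 / (6·(-142.5)) = 1768/285.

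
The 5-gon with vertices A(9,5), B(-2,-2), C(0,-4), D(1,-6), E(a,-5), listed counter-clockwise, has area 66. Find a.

Write out the shoelace sum; only the two edges meeting at E involve a:
2·Area = [(1·(-5) − a·(-6)) + (a·5 − 9·(-5))] + 4
       = 11·a + 44 = 132
⇒ a = 8.

8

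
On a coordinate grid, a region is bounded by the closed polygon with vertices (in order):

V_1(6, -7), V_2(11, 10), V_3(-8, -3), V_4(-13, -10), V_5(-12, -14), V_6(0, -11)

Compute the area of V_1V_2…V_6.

242.5

Σ = (137) + (47) + (41) + (62) + (132) + (66) = 485
Area = |Σ|/2 = 242.5.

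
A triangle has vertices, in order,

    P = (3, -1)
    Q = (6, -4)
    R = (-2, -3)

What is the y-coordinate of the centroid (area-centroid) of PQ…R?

Apply the shoelace formula. First the cross-terms c_i = x_i·y_{i+1} − x_{i+1}·y_i:
  -6, -26, 11  ⇒  2A = -21, A = -10.5.
Then Σ (y_i + y_{i+1})·c_i = 168, so ȳ = 168 / (6·(-10.5)) = -8/3.

-8/3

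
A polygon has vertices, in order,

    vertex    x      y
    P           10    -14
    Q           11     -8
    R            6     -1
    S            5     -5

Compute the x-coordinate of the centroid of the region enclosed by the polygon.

Apply the shoelace formula. First the cross-terms c_i = x_i·y_{i+1} − x_{i+1}·y_i:
  74, 37, -25, -20  ⇒  2A = 66, A = 33.
Then Σ (x_i + x_{i+1})·c_i = 1608, so x̄ = 1608 / (6·33) = 268/33.

268/33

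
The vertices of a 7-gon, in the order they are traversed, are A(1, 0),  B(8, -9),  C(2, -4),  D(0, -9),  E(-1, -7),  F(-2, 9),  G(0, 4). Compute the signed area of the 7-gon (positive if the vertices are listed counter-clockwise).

Σ = (-9) + (-14) + (-18) + (-9) + (-23) + (-8) + (-4) = -85
Signed area = Σ/2 = -42.5 (negative ⇒ clockwise traversal).

-42.5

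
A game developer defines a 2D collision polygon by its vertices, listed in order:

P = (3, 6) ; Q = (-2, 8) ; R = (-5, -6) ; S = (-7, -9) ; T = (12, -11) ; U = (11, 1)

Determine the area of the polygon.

236

Apply Gauss's area formula: 2A = Σ (x_i·y_{i+1} − x_{i+1}·y_i), indices taken mod 6.
Cross-terms: 36, 52, 3, 185, 133, 63  ⇒  Σ = 472
Area = |Σ|/2 = 236.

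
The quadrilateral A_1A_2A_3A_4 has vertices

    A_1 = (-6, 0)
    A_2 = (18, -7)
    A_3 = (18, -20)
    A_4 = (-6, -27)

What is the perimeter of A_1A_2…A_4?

90

|A_1A_2| = √((24)² + (-7)²) = √625 = 25
|A_2A_3| = √((0)² + (-13)²) = √169 = 13
|A_3A_4| = √((-24)² + (-7)²) = √625 = 25
|A_4A_1| = √((0)² + (27)²) = √729 = 27
Perimeter = 25 + 13 + 25 + 27 = 90.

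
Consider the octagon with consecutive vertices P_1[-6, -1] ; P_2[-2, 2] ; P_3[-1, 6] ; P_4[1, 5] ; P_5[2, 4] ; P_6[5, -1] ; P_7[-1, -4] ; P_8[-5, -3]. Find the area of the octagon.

57

P_1→P_2: (-6)(2) − (-2)(-1) = -14
P_2→P_3: (-2)(6) − (-1)(2) = -10
P_3→P_4: (-1)(5) − (1)(6) = -11
P_4→P_5: (1)(4) − (2)(5) = -6
P_5→P_6: (2)(-1) − (5)(4) = -22
P_6→P_7: (5)(-4) − (-1)(-1) = -21
P_7→P_8: (-1)(-3) − (-5)(-4) = -17
P_8→P_1: (-5)(-1) − (-6)(-3) = -13
Σ = -114
Area = |Σ|/2 = 57.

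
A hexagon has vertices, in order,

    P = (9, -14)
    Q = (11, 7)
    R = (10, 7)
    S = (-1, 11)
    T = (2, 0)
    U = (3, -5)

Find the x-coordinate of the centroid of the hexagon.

688/117

Apply the surveyor's formula. First the cross-terms c_i = x_i·y_{i+1} − x_{i+1}·y_i:
  217, 7, 117, -22, -10, 3  ⇒  2A = 312, A = 156.
Then Σ (x_i + x_{i+1})·c_i = 5504, so x̄ = 5504 / (6·156) = 688/117.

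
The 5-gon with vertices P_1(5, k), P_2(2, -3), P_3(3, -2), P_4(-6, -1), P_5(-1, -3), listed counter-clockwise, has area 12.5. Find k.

Write out the shoelace sum; only the two edges meeting at P_1 involve k:
2·Area = [((-1)·k − 5·(-3)) + (5·(-3) − 2·k)] + 7
       = -3·k + 7 = 25
⇒ k = -6.

-6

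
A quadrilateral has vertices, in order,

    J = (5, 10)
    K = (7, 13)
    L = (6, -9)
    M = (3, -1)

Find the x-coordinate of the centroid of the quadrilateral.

Apply Gauss's area formula. First the cross-terms c_i = x_i·y_{i+1} − x_{i+1}·y_i:
  -5, -141, 21, 35  ⇒  2A = -90, A = -45.
Then Σ (x_i + x_{i+1})·c_i = -1424, so x̄ = -1424 / (6·(-45)) = 712/135.

712/135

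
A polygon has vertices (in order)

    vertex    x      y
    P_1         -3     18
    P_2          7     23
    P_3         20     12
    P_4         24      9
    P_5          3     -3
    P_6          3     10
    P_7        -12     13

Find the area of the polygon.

378.5

Σ = (-195) + (-376) + (-108) + (-99) + (39) + (159) + (-177) = -757
Area = |Σ|/2 = 378.5.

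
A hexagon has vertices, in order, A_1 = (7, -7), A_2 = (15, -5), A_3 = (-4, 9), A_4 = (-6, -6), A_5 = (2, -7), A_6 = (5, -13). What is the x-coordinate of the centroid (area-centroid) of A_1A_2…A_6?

Apply the shoelace (surveyor's) formula. First the cross-terms c_i = x_i·y_{i+1} − x_{i+1}·y_i:
  70, 115, 78, 54, 9, 56  ⇒  2A = 382, A = 191.
Then Σ (x_i + x_{i+1})·c_i = 2544, so x̄ = 2544 / (6·191) = 424/191.

424/191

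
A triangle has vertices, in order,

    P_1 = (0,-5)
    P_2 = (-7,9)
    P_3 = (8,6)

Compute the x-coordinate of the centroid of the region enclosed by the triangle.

Apply the shoelace formula. First the cross-terms c_i = x_i·y_{i+1} − x_{i+1}·y_i:
  -35, -114, -40  ⇒  2A = -189, A = -94.5.
Then Σ (x_i + x_{i+1})·c_i = -189, so x̄ = -189 / (6·(-94.5)) = 1/3.

1/3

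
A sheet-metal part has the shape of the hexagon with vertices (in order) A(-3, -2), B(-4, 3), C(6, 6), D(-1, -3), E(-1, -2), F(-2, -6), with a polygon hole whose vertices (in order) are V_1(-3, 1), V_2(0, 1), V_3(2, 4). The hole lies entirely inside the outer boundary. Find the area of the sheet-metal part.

Outer boundary:
Apply the surveyor's formula: 2A = Σ (x_i·y_{i+1} − x_{i+1}·y_i), indices taken mod 6.
Cross-terms: -17, -42, -12, -1, 2, -14  ⇒  Σ = -84
Area = |Σ|/2 = 42.
Hole:
Apply the shoelace (surveyor's) formula: 2A = Σ (x_i·y_{i+1} − x_{i+1}·y_i), indices taken mod 3.
Σ = (-3) + (-2) + (14) = 9
Area = |Σ|/2 = 4.5.
Net area = 42 − 4.5 = 37.5.

37.5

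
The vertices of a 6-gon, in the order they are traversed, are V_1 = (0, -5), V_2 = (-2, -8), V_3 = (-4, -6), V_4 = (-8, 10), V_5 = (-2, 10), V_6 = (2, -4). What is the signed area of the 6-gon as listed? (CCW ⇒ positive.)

-100

Apply Gauss's area formula: 2A = Σ (x_i·y_{i+1} − x_{i+1}·y_i), indices taken mod 6.
Cross-terms: -10, -20, -88, -60, -12, -10  ⇒  Σ = -200
Signed area = Σ/2 = -100 (negative ⇒ clockwise traversal).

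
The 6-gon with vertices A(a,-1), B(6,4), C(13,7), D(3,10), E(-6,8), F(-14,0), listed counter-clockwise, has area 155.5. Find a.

-1

The doubled signed area Σ (x_i y_{i+1} − x_{i+1} y_i) is linear in a.
With a=0 it equals 315; the coefficient of a is 4 (from the two edges through A).
So 4·a + 315 = 2·155.5 = 311 ⇒ a = -1.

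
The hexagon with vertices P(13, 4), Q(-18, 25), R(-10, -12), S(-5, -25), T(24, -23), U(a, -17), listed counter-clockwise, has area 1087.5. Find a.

Write out the shoelace sum; only the two edges meeting at U involve a:
2·Area = [(24·(-17) − a·(-23)) + (a·4 − 13·(-17))] + 1768
       = 27·a + 1581 = 2175
⇒ a = 22.

22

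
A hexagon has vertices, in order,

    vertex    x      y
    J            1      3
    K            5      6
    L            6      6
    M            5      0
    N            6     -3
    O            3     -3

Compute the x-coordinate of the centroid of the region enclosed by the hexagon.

Apply the shoelace (surveyor's) formula. First the cross-terms c_i = x_i·y_{i+1} − x_{i+1}·y_i:
  -9, -6, -30, -15, -9, 12  ⇒  2A = -57, A = -28.5.
Then Σ (x_i + x_{i+1})·c_i = -648, so x̄ = -648 / (6·(-28.5)) = 72/19.

72/19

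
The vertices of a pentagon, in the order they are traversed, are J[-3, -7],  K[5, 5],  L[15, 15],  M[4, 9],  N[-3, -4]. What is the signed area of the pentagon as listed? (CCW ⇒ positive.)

57.5

Apply the surveyor's formula: 2A = Σ (x_i·y_{i+1} − x_{i+1}·y_i), indices taken mod 5.
J→K: (-3)(5) − (5)(-7) = 20
K→L: (5)(15) − (15)(5) = 0
L→M: (15)(9) − (4)(15) = 75
M→N: (4)(-4) − (-3)(9) = 11
N→J: (-3)(-7) − (-3)(-4) = 9
Σ = 115
Signed area = Σ/2 = 57.5 (positive ⇒ counter-clockwise traversal).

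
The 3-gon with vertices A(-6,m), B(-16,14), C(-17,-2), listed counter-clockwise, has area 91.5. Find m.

-9

The doubled signed area Σ (x_i y_{i+1} − x_{i+1} y_i) is linear in m.
With m=0 it equals 174; the coefficient of m is -1 (from the two edges through A).
So -1·m + 174 = 2·91.5 = 183 ⇒ m = -9.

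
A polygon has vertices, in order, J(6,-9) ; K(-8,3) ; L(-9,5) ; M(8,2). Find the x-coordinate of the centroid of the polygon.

263/209

Apply the surveyor's formula. First the cross-terms c_i = x_i·y_{i+1} − x_{i+1}·y_i:
  -54, -13, -58, -84  ⇒  2A = -209, A = -104.5.
Then Σ (x_i + x_{i+1})·c_i = -789, so x̄ = -789 / (6·(-104.5)) = 263/209.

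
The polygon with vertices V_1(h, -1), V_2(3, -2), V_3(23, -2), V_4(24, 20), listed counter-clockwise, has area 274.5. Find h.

The doubled signed area Σ (x_i y_{i+1} − x_{i+1} y_i) is linear in h.
With h=0 it equals 527; the coefficient of h is -22 (from the two edges through V_1).
So -22·h + 527 = 2·274.5 = 549 ⇒ h = -1.

-1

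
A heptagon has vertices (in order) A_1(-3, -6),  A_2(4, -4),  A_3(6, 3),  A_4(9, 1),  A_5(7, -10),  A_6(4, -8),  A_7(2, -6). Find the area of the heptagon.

50

Apply the shoelace formula: 2A = Σ (x_i·y_{i+1} − x_{i+1}·y_i), indices taken mod 7.
Cross-terms: 36, 36, -21, -97, -16, -8, -30  ⇒  Σ = -100
Area = |Σ|/2 = 50.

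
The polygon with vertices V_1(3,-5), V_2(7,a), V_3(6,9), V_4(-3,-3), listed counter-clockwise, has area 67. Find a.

The doubled signed area Σ (x_i y_{i+1} − x_{i+1} y_i) is linear in a.
With a=0 it equals 131; the coefficient of a is -3 (from the two edges through V_2).
So -3·a + 131 = 2·67 = 134 ⇒ a = -1.

-1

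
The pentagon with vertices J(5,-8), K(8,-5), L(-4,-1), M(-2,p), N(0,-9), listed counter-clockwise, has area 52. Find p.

Write out the shoelace sum; only the two edges meeting at M involve p:
2·Area = [((-4)·p − (-2)·(-1)) + ((-2)·(-9) − 0·p)] + 56
       = -4·p + 72 = 104
⇒ p = -8.

-8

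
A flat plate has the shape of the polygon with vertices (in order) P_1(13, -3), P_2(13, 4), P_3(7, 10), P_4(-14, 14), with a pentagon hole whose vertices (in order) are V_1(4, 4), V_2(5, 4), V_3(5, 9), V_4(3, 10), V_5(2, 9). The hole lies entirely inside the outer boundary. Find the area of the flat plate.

134

Outer boundary:
Σ = (91) + (102) + (238) + (-140) = 291
Area = |Σ|/2 = 145.5.
Hole:
Apply the shoelace formula: 2A = Σ (x_i·y_{i+1} − x_{i+1}·y_i), indices taken mod 5.
V_1→V_2: (4)(4) − (5)(4) = -4
V_2→V_3: (5)(9) − (5)(4) = 25
V_3→V_4: (5)(10) − (3)(9) = 23
V_4→V_5: (3)(9) − (2)(10) = 7
V_5→V_1: (2)(4) − (4)(9) = -28
Σ = 23
Area = |Σ|/2 = 11.5.
Net area = 145.5 − 11.5 = 134.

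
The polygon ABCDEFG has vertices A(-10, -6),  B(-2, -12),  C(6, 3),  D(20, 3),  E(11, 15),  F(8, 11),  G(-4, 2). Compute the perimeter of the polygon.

|AB| = √((8)² + (-6)²) = √100 = 10
|BC| = √((8)² + (15)²) = √289 = 17
|CD| = √((14)² + (0)²) = √196 = 14
|DE| = √((-9)² + (12)²) = √225 = 15
|EF| = √((-3)² + (-4)²) = √25 = 5
|FG| = √((-12)² + (-9)²) = √225 = 15
|GA| = √((-6)² + (-8)²) = √100 = 10
Perimeter = 10 + 17 + 14 + 15 + 5 + 15 + 10 = 86.

86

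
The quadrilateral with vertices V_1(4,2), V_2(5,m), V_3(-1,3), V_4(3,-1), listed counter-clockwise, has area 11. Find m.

3

Write out the shoelace sum; only the two edges meeting at V_2 involve m:
2·Area = [(4·m − 5·2) + (5·3 − (-1)·m)] + 2
       = 5·m + 7 = 22
⇒ m = 3.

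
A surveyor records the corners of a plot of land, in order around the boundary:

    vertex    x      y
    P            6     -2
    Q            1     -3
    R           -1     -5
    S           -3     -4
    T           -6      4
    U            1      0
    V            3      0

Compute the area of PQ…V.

Apply the shoelace (surveyor's) formula: 2A = Σ (x_i·y_{i+1} − x_{i+1}·y_i), indices taken mod 7.
P→Q: (6)(-3) − (1)(-2) = -16
Q→R: (1)(-5) − (-1)(-3) = -8
R→S: (-1)(-4) − (-3)(-5) = -11
S→T: (-3)(4) − (-6)(-4) = -36
T→U: (-6)(0) − (1)(4) = -4
U→V: (1)(0) − (3)(0) = 0
V→P: (3)(-2) − (6)(0) = -6
Σ = -81
Area = |Σ|/2 = 40.5.

40.5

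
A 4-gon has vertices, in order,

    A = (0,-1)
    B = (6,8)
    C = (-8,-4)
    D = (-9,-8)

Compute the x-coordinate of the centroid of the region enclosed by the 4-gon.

-601/249

Apply Gauss's area formula. First the cross-terms c_i = x_i·y_{i+1} − x_{i+1}·y_i:
  6, 40, 28, 9  ⇒  2A = 83, A = 41.5.
Then Σ (x_i + x_{i+1})·c_i = -601, so x̄ = -601 / (6·41.5) = -601/249.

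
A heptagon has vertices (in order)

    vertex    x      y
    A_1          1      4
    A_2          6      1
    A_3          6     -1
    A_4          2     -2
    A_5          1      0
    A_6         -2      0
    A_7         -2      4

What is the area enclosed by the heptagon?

31.5

Apply Gauss's area formula: 2A = Σ (x_i·y_{i+1} − x_{i+1}·y_i), indices taken mod 7.
Cross-terms: -23, -12, -10, 2, 0, -8, -12  ⇒  Σ = -63
Area = |Σ|/2 = 31.5.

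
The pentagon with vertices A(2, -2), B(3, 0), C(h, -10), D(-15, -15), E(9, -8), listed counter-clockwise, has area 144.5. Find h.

-14

Write out the shoelace sum; only the two edges meeting at C involve h:
2·Area = [(3·(-10) − h·0) + (h·(-15) − (-15)·(-10))] + 259
       = -15·h + 79 = 289
⇒ h = -14.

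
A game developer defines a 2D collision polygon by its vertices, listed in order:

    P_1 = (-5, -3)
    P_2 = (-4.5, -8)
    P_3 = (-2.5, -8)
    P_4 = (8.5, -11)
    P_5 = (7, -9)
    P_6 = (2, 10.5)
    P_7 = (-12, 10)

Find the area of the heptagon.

Apply the surveyor's formula: 2A = Σ (x_i·y_{i+1} − x_{i+1}·y_i), indices taken mod 7.
Σ = (26.5) + (16) + (95.5) + (0.5) + (91.5) + (146) + (86) = 462
Area = |Σ|/2 = 231.

231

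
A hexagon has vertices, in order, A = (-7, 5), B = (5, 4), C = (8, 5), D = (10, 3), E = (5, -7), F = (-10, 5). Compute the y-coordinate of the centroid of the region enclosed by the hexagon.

Apply the shoelace (surveyor's) formula. First the cross-terms c_i = x_i·y_{i+1} − x_{i+1}·y_i:
  -53, -7, -26, -85, -45, -15  ⇒  2A = -231, A = -115.5.
Then Σ (y_i + y_{i+1})·c_i = -468, so ȳ = -468 / (6·(-115.5)) = 52/77.

52/77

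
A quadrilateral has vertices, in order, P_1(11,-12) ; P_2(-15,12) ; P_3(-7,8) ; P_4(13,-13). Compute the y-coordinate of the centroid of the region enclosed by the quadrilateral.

1

Apply Gauss's area formula. First the cross-terms c_i = x_i·y_{i+1} − x_{i+1}·y_i:
  -48, -36, -13, -13  ⇒  2A = -110, A = -55.
Then Σ (y_i + y_{i+1})·c_i = -330, so ȳ = -330 / (6·(-55)) = 1.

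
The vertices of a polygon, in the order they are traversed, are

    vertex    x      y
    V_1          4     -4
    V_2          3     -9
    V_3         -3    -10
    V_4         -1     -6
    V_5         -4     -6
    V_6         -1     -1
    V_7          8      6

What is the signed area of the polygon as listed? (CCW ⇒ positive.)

-73.5

Σ = (-24) + (-57) + (8) + (-18) + (-2) + (2) + (-56) = -147
Signed area = Σ/2 = -73.5 (negative ⇒ clockwise traversal).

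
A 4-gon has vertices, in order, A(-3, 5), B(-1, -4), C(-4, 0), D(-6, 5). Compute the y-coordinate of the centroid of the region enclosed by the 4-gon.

169/102

Apply the shoelace (surveyor's) formula. First the cross-terms c_i = x_i·y_{i+1} − x_{i+1}·y_i:
  17, -16, -20, -15  ⇒  2A = -34, A = -17.
Then Σ (y_i + y_{i+1})·c_i = -169, so ȳ = -169 / (6·(-17)) = 169/102.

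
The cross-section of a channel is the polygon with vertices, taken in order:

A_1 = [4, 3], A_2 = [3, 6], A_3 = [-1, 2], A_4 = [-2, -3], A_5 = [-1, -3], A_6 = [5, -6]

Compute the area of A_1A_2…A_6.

48.5

Σ = (15) + (12) + (7) + (3) + (21) + (39) = 97
Area = |Σ|/2 = 48.5.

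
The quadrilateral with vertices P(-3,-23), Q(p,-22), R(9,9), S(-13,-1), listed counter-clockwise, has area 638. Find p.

19

The doubled signed area Σ (x_i y_{i+1} − x_{i+1} y_i) is linear in p.
With p=0 it equals 668; the coefficient of p is 32 (from the two edges through Q).
So 32·p + 668 = 2·638 = 1276 ⇒ p = 19.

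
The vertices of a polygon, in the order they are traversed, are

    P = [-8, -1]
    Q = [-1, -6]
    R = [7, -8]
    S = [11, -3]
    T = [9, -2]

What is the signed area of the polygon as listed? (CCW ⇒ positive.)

72

Apply the surveyor's formula: 2A = Σ (x_i·y_{i+1} − x_{i+1}·y_i), indices taken mod 5.
P→Q: (-8)(-6) − (-1)(-1) = 47
Q→R: (-1)(-8) − (7)(-6) = 50
R→S: (7)(-3) − (11)(-8) = 67
S→T: (11)(-2) − (9)(-3) = 5
T→P: (9)(-1) − (-8)(-2) = -25
Σ = 144
Signed area = Σ/2 = 72 (positive ⇒ counter-clockwise traversal).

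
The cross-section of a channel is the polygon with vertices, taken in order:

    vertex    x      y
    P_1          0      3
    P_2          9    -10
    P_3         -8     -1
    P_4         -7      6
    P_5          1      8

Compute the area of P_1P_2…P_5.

115

Cross-terms: -27, -89, -55, -62, 3  ⇒  Σ = -230
Area = |Σ|/2 = 115.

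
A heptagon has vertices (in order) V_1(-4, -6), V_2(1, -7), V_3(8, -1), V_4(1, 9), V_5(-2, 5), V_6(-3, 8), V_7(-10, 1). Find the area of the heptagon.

162.5

Apply the shoelace (surveyor's) formula: 2A = Σ (x_i·y_{i+1} − x_{i+1}·y_i), indices taken mod 7.
V_1→V_2: (-4)(-7) − (1)(-6) = 34
V_2→V_3: (1)(-1) − (8)(-7) = 55
V_3→V_4: (8)(9) − (1)(-1) = 73
V_4→V_5: (1)(5) − (-2)(9) = 23
V_5→V_6: (-2)(8) − (-3)(5) = -1
V_6→V_7: (-3)(1) − (-10)(8) = 77
V_7→V_1: (-10)(-6) − (-4)(1) = 64
Σ = 325
Area = |Σ|/2 = 162.5.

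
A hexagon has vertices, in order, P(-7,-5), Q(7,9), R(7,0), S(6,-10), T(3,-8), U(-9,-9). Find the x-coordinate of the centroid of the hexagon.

134/111

Apply the shoelace (surveyor's) formula. First the cross-terms c_i = x_i·y_{i+1} − x_{i+1}·y_i:
  -28, -63, -70, -18, -99, -18  ⇒  2A = -296, A = -148.
Then Σ (x_i + x_{i+1})·c_i = -1072, so x̄ = -1072 / (6·(-148)) = 134/111.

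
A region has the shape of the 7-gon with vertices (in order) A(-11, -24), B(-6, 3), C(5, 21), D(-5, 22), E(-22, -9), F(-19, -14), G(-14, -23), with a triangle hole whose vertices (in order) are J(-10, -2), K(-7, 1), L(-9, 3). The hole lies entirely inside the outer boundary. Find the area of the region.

Outer boundary:
Σ = (-177) + (-141) + (215) + (529) + (137) + (241) + (83) = 887
Area = |Σ|/2 = 443.5.
Hole:
Apply the shoelace formula: 2A = Σ (x_i·y_{i+1} − x_{i+1}·y_i), indices taken mod 3.
Σ = (-24) + (-12) + (48) = 12
Area = |Σ|/2 = 6.
Net area = 443.5 − 6 = 437.5.

437.5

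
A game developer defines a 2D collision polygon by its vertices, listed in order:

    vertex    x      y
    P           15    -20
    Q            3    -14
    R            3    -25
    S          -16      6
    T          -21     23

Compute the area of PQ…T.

Apply the shoelace formula: 2A = Σ (x_i·y_{i+1} − x_{i+1}·y_i), indices taken mod 5.
Cross-terms: -150, -33, -382, -242, 75  ⇒  Σ = -732
Area = |Σ|/2 = 366.

366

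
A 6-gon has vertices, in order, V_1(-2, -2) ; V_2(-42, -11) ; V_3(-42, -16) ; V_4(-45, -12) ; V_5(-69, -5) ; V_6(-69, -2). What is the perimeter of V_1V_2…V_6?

|V_1V_2| = √((-40)² + (-9)²) = √1681 = 41
|V_2V_3| = √((0)² + (-5)²) = √25 = 5
|V_3V_4| = √((-3)² + (4)²) = √25 = 5
|V_4V_5| = √((-24)² + (7)²) = √625 = 25
|V_5V_6| = √((0)² + (3)²) = √9 = 3
|V_6V_1| = √((67)² + (0)²) = √4489 = 67
Perimeter = 41 + 5 + 5 + 25 + 3 + 67 = 146.

146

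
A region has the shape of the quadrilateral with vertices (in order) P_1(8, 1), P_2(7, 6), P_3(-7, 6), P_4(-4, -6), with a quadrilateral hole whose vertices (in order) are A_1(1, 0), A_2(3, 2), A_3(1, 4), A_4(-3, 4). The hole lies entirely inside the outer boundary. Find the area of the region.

105.5

Outer boundary:
Apply the surveyor's formula: 2A = Σ (x_i·y_{i+1} − x_{i+1}·y_i), indices taken mod 4.
Σ = (41) + (84) + (66) + (44) = 235
Area = |Σ|/2 = 117.5.
Hole:
Apply the shoelace formula: 2A = Σ (x_i·y_{i+1} − x_{i+1}·y_i), indices taken mod 4.
Cross-terms: 2, 10, 16, -4  ⇒  Σ = 24
Area = |Σ|/2 = 12.
Net area = 117.5 − 12 = 105.5.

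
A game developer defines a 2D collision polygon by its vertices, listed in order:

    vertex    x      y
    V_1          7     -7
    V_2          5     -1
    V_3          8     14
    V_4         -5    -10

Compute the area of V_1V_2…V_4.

Cross-terms: 28, 78, -10, 105  ⇒  Σ = 201
Area = |Σ|/2 = 100.5.

100.5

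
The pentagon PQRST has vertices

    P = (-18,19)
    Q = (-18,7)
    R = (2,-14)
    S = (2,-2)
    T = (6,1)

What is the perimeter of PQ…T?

88

|PQ| = √((0)² + (-12)²) = √144 = 12
|QR| = √((20)² + (-21)²) = √841 = 29
|RS| = √((0)² + (12)²) = √144 = 12
|ST| = √((4)² + (3)²) = √25 = 5
|TP| = √((-24)² + (18)²) = √900 = 30
Perimeter = 12 + 29 + 12 + 5 + 30 = 88.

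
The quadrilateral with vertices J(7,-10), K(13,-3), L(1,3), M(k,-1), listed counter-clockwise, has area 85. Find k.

-1

The doubled signed area Σ (x_i y_{i+1} − x_{i+1} y_i) is linear in k.
With k=0 it equals 157; the coefficient of k is -13 (from the two edges through M).
So -13·k + 157 = 2·85 = 170 ⇒ k = -1.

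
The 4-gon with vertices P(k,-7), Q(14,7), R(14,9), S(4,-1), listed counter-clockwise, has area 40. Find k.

4

Write out the shoelace sum; only the two edges meeting at P involve k:
2·Area = [(4·(-7) − k·(-1)) + (k·7 − 14·(-7))] + -22
       = 8·k + 48 = 80
⇒ k = 4.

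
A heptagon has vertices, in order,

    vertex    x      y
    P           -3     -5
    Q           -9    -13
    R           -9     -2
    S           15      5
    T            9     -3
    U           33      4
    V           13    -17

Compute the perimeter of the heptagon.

|PQ| = √((-6)² + (-8)²) = √100 = 10
|QR| = √((0)² + (11)²) = √121 = 11
|RS| = √((24)² + (7)²) = √625 = 25
|ST| = √((-6)² + (-8)²) = √100 = 10
|TU| = √((24)² + (7)²) = √625 = 25
|UV| = √((-20)² + (-21)²) = √841 = 29
|VP| = √((-16)² + (12)²) = √400 = 20
Perimeter = 10 + 11 + 25 + 10 + 25 + 29 + 20 = 130.

130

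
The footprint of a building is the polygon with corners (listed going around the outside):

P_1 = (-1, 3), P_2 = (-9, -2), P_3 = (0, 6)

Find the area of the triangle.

Apply the shoelace formula: 2A = Σ (x_i·y_{i+1} − x_{i+1}·y_i), indices taken mod 3.
Σ = (29) + (-54) + (6) = -19
Area = |Σ|/2 = 9.5.

9.5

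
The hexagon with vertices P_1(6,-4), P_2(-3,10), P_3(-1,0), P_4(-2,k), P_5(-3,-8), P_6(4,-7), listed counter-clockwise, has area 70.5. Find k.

-6

The doubled signed area Σ (x_i y_{i+1} − x_{i+1} y_i) is linear in k.
With k=0 it equals 153; the coefficient of k is 2 (from the two edges through P_4).
So 2·k + 153 = 2·70.5 = 141 ⇒ k = -6.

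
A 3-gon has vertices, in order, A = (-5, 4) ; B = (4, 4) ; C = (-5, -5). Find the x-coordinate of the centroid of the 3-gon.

Apply the surveyor's formula. First the cross-terms c_i = x_i·y_{i+1} − x_{i+1}·y_i:
  -36, 0, -45  ⇒  2A = -81, A = -40.5.
Then Σ (x_i + x_{i+1})·c_i = 486, so x̄ = 486 / (6·(-40.5)) = -2.

-2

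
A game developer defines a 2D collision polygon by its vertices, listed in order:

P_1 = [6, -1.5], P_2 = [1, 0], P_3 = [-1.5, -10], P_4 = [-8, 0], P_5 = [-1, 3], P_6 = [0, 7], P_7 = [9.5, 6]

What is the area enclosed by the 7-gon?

118.125

Cross-terms: 1.5, -10, -80, -24, -7, -66.5, -50.25  ⇒  Σ = -236.25
Area = |Σ|/2 = 118.125.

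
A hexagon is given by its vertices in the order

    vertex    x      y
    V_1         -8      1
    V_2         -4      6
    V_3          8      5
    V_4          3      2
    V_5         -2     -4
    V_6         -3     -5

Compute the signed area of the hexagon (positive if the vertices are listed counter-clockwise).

-82

V_1→V_2: (-8)(6) − (-4)(1) = -44
V_2→V_3: (-4)(5) − (8)(6) = -68
V_3→V_4: (8)(2) − (3)(5) = 1
V_4→V_5: (3)(-4) − (-2)(2) = -8
V_5→V_6: (-2)(-5) − (-3)(-4) = -2
V_6→V_1: (-3)(1) − (-8)(-5) = -43
Σ = -164
Signed area = Σ/2 = -82 (negative ⇒ clockwise traversal).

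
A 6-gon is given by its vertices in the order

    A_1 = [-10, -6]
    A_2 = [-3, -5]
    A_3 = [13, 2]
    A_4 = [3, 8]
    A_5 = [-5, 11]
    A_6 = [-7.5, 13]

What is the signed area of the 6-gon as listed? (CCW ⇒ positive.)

227.25

Apply the surveyor's formula: 2A = Σ (x_i·y_{i+1} − x_{i+1}·y_i), indices taken mod 6.
Σ = (32) + (59) + (98) + (73) + (17.5) + (175) = 454.5
Signed area = Σ/2 = 227.25 (positive ⇒ counter-clockwise traversal).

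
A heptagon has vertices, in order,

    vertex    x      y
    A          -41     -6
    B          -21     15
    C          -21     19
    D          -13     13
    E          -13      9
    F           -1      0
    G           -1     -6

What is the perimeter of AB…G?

108

|AB| = √((20)² + (21)²) = √841 = 29
|BC| = √((0)² + (4)²) = √16 = 4
|CD| = √((8)² + (-6)²) = √100 = 10
|DE| = √((0)² + (-4)²) = √16 = 4
|EF| = √((12)² + (-9)²) = √225 = 15
|FG| = √((0)² + (-6)²) = √36 = 6
|GA| = √((-40)² + (0)²) = √1600 = 40
Perimeter = 29 + 4 + 10 + 4 + 15 + 6 + 40 = 108.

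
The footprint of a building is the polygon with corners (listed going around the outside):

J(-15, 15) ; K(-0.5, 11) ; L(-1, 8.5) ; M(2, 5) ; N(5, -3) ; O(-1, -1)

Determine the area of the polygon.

120.875

Apply the shoelace (surveyor's) formula: 2A = Σ (x_i·y_{i+1} − x_{i+1}·y_i), indices taken mod 6.
Σ = (-157.5) + (6.75) + (-22) + (-31) + (-8) + (-30) = -241.75
Area = |Σ|/2 = 120.875.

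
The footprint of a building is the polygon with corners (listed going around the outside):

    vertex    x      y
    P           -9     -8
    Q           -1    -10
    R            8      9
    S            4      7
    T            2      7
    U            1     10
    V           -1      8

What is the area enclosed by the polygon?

Apply the surveyor's formula: 2A = Σ (x_i·y_{i+1} − x_{i+1}·y_i), indices taken mod 7.
Cross-terms: 82, 71, 20, 14, 13, 18, 80  ⇒  Σ = 298
Area = |Σ|/2 = 149.

149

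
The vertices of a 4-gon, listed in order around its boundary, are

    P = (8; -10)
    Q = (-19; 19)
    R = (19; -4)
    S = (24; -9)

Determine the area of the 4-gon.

P→Q: (8)(19) − (-19)(-10) = -38
Q→R: (-19)(-4) − (19)(19) = -285
R→S: (19)(-9) − (24)(-4) = -75
S→P: (24)(-10) − (8)(-9) = -168
Σ = -566
Area = |Σ|/2 = 283.

283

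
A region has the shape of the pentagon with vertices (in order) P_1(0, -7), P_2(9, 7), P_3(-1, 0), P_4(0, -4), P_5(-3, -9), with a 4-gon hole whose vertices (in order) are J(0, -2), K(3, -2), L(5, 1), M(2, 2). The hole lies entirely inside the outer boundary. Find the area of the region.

30

Outer boundary:
Cross-terms: 63, 7, 4, -12, 21  ⇒  Σ = 83
Area = |Σ|/2 = 41.5.
Hole:
Σ = (6) + (13) + (8) + (-4) = 23
Area = |Σ|/2 = 11.5.
Net area = 41.5 − 11.5 = 30.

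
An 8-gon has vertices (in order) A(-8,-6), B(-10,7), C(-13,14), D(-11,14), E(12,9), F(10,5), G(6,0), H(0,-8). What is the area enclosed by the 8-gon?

316

Σ = (-116) + (-49) + (-28) + (-267) + (-30) + (-30) + (-48) + (-64) = -632
Area = |Σ|/2 = 316.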